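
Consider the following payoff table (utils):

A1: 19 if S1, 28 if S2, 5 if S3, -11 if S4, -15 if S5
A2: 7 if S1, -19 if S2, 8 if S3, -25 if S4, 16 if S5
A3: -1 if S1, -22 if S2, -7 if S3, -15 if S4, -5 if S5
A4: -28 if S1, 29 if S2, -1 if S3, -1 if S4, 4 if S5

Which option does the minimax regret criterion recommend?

A1

Column bests: S1=19, S2=29, S3=8, S4=-1, S5=16.
A1 regrets: 0, 1, 3, 10, 31 → max 31
A2 regrets: 12, 48, 0, 24, 0 → max 48
A3 regrets: 20, 51, 15, 14, 21 → max 51
A4 regrets: 47, 0, 9, 0, 12 → max 47
Smallest max regret = 31 → A1.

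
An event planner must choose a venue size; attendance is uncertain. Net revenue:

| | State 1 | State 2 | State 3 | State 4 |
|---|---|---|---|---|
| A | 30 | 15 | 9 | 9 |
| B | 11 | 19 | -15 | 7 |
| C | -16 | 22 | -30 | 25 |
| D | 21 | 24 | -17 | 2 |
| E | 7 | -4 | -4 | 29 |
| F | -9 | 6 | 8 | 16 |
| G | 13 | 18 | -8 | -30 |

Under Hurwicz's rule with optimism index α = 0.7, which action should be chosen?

A

A: 0.7·30 + 0.3·9 = 23.7
B: 0.7·19 + 0.3·(-15) = 8.8
C: 0.7·25 + 0.3·(-30) = 8.5
D: 0.7·24 + 0.3·(-17) = 11.7
E: 0.7·29 + 0.3·(-4) = 19.1
F: 0.7·16 + 0.3·(-9) = 8.5
G: 0.7·18 + 0.3·(-30) = 3.6
Highest Hurwicz score = 23.7 → A.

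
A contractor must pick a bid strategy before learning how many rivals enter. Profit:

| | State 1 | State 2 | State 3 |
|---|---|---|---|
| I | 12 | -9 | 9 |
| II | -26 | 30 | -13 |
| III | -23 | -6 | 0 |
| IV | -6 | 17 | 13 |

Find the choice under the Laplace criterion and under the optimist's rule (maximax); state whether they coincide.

laplace → IV; maximax → II (disagree)

Row averages: I=4, II=-3, III=-29/3, IV=8
Highest average = 8 → IV.
Row maxima: I=12, II=30, III=0, IV=17
Best best-case = 30 → II.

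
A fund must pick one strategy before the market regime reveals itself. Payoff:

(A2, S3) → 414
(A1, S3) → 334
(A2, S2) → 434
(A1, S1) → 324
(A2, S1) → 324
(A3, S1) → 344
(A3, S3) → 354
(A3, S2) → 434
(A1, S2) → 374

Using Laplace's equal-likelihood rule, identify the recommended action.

Row averages: A1=344, A2=1172/3, A3=1132/3
Highest average = 1172/3 → A2.

A2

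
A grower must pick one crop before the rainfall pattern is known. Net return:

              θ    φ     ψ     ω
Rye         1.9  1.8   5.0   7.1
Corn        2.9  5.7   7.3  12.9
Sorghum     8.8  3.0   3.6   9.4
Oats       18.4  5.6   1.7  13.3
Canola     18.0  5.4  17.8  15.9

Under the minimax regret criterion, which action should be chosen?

Canola

Column bests: θ=18.4, φ=5.7, ψ=17.8, ω=15.9.
Rye regrets: 16.5, 3.9, 12.8, 8.8 → max 16.5
Corn regrets: 15.5, 0.0, 10.5, 3.0 → max 15.5
Sorghum regrets: 9.6, 2.7, 14.2, 6.5 → max 14.2
Oats regrets: 0.0, 0.1, 16.1, 2.6 → max 16.1
Canola regrets: 0.4, 0.3, 0.0, 0.0 → max 0.4
Smallest max regret = 0.4 → Canola.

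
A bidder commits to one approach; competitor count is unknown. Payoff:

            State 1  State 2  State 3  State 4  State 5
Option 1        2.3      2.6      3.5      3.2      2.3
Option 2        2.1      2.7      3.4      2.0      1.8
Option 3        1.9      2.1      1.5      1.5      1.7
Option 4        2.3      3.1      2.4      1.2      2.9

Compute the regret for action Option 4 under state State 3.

Best payoff under State 3 is 3.5.
Regret = 3.5 − 2.4 = 1.1.

1.1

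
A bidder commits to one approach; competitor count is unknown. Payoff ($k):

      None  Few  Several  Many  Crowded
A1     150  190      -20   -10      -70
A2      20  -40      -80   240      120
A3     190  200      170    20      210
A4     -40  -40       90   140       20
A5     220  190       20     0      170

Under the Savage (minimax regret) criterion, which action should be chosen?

A3

Column bests: None=220, Few=200, Several=170, Many=240, Crowded=210.
A1 regrets: 70, 10, 190, 250, 280 → max 280
A2 regrets: 200, 240, 250, 0, 90 → max 250
A3 regrets: 30, 0, 0, 220, 0 → max 220
A4 regrets: 260, 240, 80, 100, 190 → max 260
A5 regrets: 0, 10, 150, 240, 40 → max 240
Smallest max regret = 220 → A3.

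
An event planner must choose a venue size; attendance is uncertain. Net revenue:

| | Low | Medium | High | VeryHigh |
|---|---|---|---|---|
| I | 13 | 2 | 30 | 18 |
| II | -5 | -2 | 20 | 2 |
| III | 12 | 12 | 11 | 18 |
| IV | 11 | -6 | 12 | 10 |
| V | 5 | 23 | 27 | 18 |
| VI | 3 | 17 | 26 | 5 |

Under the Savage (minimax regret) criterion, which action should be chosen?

V

Column bests: Low=13, Medium=23, High=30, VeryHigh=18.
I regrets: 0, 21, 0, 0 → max 21
II regrets: 18, 25, 10, 16 → max 25
III regrets: 1, 11, 19, 0 → max 19
IV regrets: 2, 29, 18, 8 → max 29
V regrets: 8, 0, 3, 0 → max 8
VI regrets: 10, 6, 4, 13 → max 13
Smallest max regret = 8 → V.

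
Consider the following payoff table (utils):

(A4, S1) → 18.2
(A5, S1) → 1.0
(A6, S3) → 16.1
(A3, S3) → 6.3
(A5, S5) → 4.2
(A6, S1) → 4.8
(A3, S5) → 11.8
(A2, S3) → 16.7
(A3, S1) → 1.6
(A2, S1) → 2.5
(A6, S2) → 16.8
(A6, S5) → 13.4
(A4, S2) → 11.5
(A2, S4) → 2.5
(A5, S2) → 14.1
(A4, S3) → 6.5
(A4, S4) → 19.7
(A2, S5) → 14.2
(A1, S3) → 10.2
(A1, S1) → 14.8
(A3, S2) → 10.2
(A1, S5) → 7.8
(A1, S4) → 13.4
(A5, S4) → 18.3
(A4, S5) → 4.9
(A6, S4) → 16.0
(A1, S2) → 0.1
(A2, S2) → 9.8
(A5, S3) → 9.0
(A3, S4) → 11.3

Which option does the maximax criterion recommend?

A4

Row maxima: A1=14.8, A2=16.7, A3=11.8, A4=19.7, A5=18.3, A6=16.8
Best best-case = 19.7 → A4.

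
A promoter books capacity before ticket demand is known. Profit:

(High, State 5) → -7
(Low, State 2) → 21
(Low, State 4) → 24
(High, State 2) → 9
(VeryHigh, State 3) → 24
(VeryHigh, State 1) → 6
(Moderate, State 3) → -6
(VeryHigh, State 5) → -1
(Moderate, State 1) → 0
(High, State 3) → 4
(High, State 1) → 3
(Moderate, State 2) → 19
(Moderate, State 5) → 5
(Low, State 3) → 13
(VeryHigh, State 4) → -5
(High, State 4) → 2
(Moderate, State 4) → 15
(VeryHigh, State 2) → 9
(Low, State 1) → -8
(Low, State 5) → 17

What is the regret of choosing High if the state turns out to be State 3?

Best payoff under State 3 is 24.
Regret = 24 − 4 = 20.

20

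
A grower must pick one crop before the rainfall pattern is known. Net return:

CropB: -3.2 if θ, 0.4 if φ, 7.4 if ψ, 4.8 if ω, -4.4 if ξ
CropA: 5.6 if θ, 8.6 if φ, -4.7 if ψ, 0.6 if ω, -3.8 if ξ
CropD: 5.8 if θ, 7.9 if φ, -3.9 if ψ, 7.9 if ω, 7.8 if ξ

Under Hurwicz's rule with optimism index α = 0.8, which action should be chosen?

CropB: 0.8·7.4 + 0.2·(-4.4) = 5.04
CropA: 0.8·8.6 + 0.2·(-4.7) = 5.94
CropD: 0.8·7.9 + 0.2·(-3.9) = 5.54
Highest Hurwicz score = 5.94 → CropA.

CropA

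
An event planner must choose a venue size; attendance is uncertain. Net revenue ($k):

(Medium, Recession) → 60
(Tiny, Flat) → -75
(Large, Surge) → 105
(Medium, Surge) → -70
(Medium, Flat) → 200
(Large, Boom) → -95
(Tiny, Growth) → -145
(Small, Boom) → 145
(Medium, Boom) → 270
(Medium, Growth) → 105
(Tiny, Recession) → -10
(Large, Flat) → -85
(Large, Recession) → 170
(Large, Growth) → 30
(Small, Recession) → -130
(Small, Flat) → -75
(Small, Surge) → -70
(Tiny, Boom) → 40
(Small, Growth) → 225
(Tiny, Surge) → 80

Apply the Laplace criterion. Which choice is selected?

Medium

Row averages: Tiny=-22, Small=19, Medium=113, Large=25
Highest average = 113 → Medium.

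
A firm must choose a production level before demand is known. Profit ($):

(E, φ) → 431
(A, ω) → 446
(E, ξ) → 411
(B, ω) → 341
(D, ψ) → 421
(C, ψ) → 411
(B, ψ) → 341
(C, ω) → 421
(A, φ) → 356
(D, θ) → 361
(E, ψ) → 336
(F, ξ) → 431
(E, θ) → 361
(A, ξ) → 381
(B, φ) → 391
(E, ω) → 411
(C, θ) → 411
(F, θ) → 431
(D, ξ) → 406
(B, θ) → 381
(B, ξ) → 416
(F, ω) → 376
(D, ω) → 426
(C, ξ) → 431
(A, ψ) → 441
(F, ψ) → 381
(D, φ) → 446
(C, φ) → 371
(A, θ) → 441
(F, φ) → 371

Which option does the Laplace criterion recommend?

A

Row averages: A=413, B=374, C=409, D=412, E=390, F=398
Highest average = 413 → A.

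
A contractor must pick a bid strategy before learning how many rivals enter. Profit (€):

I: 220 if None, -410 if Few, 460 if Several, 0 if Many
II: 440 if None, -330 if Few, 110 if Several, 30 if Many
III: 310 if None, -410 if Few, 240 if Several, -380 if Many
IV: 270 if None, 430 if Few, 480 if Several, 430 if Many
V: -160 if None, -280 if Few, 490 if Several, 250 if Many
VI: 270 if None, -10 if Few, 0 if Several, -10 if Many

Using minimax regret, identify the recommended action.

Column bests: None=440, Few=430, Several=490, Many=430.
I regrets: 220, 840, 30, 430 → max 840
II regrets: 0, 760, 380, 400 → max 760
III regrets: 130, 840, 250, 810 → max 840
IV regrets: 170, 0, 10, 0 → max 170
V regrets: 600, 710, 0, 180 → max 710
VI regrets: 170, 440, 490, 440 → max 490
Smallest max regret = 170 → IV.

IV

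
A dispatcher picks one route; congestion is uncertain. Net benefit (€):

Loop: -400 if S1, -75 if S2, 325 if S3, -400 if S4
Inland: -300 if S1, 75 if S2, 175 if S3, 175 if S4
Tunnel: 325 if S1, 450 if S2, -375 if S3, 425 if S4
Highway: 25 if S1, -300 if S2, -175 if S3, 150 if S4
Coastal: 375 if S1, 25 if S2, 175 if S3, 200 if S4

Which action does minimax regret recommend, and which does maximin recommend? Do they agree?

Column bests: S1=375, S2=450, S3=325, S4=425.
Loop regrets: 775, 525, 0, 825 → max 825
Inland regrets: 675, 375, 150, 250 → max 675
Tunnel regrets: 50, 0, 700, 0 → max 700
Highway regrets: 350, 750, 500, 275 → max 750
Coastal regrets: 0, 425, 150, 225 → max 425
Smallest max regret = 425 → Coastal.
Row minima: Loop=-400, Inland=-300, Tunnel=-375, Highway=-300, Coastal=25
Best worst-case = 25 → Coastal.

minimax regret → Coastal; maximin → Coastal (agree)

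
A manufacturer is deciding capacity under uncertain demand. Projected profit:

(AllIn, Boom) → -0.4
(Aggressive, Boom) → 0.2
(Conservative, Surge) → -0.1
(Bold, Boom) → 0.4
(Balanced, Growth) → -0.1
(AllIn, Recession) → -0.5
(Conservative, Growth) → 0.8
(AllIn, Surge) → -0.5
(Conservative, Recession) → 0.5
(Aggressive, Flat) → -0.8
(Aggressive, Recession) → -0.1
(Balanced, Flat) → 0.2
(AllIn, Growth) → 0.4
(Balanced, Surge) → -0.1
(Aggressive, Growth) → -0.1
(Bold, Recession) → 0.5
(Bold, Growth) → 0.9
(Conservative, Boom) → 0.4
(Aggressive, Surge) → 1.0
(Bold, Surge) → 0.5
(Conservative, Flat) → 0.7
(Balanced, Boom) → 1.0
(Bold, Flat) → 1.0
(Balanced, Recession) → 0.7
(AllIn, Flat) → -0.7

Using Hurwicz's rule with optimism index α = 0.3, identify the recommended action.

Conservative: 0.3·0.8 + 0.7·(-0.1) = 0.17
Balanced: 0.3·1.0 + 0.7·(-0.1) = 0.23
Aggressive: 0.3·1.0 + 0.7·(-0.8) = -0.26
Bold: 0.3·1.0 + 0.7·0.4 = 0.58
AllIn: 0.3·0.4 + 0.7·(-0.7) = -0.37
Highest Hurwicz score = 0.58 → Bold.

Bold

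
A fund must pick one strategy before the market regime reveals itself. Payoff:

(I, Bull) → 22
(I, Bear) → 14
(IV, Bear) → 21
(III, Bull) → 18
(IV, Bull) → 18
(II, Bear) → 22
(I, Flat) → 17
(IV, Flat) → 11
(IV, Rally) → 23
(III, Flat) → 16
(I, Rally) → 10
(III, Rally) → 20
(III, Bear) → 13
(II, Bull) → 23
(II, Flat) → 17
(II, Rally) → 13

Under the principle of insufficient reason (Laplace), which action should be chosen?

II

Row averages: I=15.75, II=18.75, III=16.75, IV=18.25
Highest average = 18.75 → II.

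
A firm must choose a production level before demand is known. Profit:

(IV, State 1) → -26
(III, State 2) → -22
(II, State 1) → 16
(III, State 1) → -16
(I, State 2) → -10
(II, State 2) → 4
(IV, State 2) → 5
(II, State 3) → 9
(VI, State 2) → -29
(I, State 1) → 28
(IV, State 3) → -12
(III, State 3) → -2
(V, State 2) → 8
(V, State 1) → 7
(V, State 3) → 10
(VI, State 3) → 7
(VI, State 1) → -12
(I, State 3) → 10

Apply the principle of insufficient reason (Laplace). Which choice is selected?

II

Row averages: I=28/3, II=29/3, III=-40/3, IV=-11, V=25/3, VI=-34/3
Highest average = 29/3 → II.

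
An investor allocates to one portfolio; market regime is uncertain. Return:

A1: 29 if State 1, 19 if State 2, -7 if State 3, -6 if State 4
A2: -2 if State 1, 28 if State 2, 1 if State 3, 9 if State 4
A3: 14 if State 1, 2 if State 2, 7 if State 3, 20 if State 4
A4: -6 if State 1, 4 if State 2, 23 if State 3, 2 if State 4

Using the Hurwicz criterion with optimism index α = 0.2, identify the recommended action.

A1: 0.2·29 + 0.8·(-7) = 0.2
A2: 0.2·28 + 0.8·(-2) = 4
A3: 0.2·20 + 0.8·2 = 5.6
A4: 0.2·23 + 0.8·(-6) = -0.2
Highest Hurwicz score = 5.6 → A3.

A3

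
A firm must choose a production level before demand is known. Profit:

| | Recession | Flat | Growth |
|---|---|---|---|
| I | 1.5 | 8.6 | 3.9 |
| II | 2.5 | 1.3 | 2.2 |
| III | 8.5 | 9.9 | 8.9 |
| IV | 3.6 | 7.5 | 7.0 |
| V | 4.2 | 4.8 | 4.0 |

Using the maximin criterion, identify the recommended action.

Row minima: I=1.5, II=1.3, III=8.5, IV=3.6, V=4.0
Best worst-case = 8.5 → III.

III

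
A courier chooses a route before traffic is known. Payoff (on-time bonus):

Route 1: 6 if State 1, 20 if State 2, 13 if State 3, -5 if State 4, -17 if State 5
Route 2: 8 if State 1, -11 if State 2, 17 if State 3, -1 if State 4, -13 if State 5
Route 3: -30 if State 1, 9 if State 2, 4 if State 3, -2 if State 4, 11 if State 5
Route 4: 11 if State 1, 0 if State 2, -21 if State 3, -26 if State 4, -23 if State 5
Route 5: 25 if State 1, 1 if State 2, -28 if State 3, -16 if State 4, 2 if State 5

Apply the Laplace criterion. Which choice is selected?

Route 1

Row averages: Route 1=3.4, Route 2=0, Route 3=-1.6, Route 4=-11.8, Route 5=-3.2
Highest average = 3.4 → Route 1.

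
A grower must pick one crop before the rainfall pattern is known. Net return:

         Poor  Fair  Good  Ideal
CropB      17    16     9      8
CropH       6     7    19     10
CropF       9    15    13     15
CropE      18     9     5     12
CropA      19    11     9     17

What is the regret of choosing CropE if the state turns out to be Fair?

7

Best payoff under Fair is 16.
Regret = 16 − 9 = 7.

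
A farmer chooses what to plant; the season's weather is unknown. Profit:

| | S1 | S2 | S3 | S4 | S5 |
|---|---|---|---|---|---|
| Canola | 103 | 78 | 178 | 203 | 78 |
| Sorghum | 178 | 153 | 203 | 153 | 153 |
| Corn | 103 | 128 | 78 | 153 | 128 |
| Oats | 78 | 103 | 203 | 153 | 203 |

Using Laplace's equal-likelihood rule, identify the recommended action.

Sorghum

Row averages: Canola=128, Sorghum=168, Corn=118, Oats=148
Highest average = 168 → Sorghum.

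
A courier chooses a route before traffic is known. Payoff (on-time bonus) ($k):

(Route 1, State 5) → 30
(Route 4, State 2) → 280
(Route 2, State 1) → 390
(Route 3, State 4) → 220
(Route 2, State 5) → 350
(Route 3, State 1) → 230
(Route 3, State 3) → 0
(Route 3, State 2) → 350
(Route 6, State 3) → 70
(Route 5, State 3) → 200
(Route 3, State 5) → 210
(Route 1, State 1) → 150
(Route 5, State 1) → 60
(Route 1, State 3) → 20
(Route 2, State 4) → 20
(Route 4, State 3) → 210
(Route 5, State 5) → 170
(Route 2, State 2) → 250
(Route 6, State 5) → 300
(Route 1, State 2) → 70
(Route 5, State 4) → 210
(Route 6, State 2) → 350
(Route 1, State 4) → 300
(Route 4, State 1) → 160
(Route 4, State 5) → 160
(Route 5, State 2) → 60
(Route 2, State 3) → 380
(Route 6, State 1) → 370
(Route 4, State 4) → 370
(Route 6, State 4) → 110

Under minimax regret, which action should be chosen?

Route 4

Column bests: State 1=390, State 2=350, State 3=380, State 4=370, State 5=350.
Route 1 regrets: 240, 280, 360, 70, 320 → max 360
Route 2 regrets: 0, 100, 0, 350, 0 → max 350
Route 3 regrets: 160, 0, 380, 150, 140 → max 380
Route 4 regrets: 230, 70, 170, 0, 190 → max 230
Route 5 regrets: 330, 290, 180, 160, 180 → max 330
Route 6 regrets: 20, 0, 310, 260, 50 → max 310
Smallest max regret = 230 → Route 4.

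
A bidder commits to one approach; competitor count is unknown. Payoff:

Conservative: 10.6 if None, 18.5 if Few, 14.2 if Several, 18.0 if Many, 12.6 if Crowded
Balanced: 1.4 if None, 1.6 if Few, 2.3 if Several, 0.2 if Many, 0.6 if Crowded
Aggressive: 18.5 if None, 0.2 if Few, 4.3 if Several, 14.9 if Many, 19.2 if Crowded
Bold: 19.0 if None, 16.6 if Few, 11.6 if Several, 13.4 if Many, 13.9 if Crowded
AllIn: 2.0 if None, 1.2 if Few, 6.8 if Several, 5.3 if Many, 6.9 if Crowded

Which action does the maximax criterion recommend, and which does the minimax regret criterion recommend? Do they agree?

Row maxima: Conservative=18.5, Balanced=2.3, Aggressive=19.2, Bold=19.0, AllIn=6.9
Best best-case = 19.2 → Aggressive.
Column bests: None=19.0, Few=18.5, Several=14.2, Many=18.0, Crowded=19.2.
Conservative regrets: 8.4, 0.0, 0.0, 0.0, 6.6 → max 8.4
Balanced regrets: 17.6, 16.9, 11.9, 17.8, 18.6 → max 18.6
Aggressive regrets: 0.5, 18.3, 9.9, 3.1, 0.0 → max 18.3
Bold regrets: 0.0, 1.9, 2.6, 4.6, 5.3 → max 5.3
AllIn regrets: 17.0, 17.3, 7.4, 12.7, 12.3 → max 17.3
Smallest max regret = 5.3 → Bold.

maximax → Aggressive; minimax regret → Bold (disagree)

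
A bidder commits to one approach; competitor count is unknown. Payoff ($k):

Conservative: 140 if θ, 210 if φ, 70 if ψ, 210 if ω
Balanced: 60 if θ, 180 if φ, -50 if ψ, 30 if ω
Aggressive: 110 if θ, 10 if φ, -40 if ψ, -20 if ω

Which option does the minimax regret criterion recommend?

Column bests: θ=140, φ=210, ψ=70, ω=210.
Conservative regrets: 0, 0, 0, 0 → max 0
Balanced regrets: 80, 30, 120, 180 → max 180
Aggressive regrets: 30, 200, 110, 230 → max 230
Smallest max regret = 0 → Conservative.

Conservative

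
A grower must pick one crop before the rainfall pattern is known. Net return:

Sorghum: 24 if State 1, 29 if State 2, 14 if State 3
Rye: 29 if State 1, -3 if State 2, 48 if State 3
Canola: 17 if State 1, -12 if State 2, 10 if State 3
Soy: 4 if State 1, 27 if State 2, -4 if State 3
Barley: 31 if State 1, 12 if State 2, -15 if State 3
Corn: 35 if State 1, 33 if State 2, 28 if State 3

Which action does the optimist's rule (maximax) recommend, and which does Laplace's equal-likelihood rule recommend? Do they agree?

Row maxima: Sorghum=29, Rye=48, Canola=17, Soy=27, Barley=31, Corn=35
Best best-case = 48 → Rye.
Row averages: Sorghum=67/3, Rye=74/3, Canola=5, Soy=9, Barley=28/3, Corn=32
Highest average = 32 → Corn.

maximax → Rye; laplace → Corn (disagree)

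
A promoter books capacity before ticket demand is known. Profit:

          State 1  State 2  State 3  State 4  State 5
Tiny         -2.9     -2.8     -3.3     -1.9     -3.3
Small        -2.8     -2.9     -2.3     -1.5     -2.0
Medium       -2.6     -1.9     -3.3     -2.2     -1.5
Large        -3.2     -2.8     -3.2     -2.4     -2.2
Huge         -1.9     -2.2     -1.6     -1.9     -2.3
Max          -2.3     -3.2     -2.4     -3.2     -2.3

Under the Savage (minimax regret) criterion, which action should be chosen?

Column bests: State 1=-1.9, State 2=-1.9, State 3=-1.6, State 4=-1.5, State 5=-1.5.
Tiny regrets: 1.0, 0.9, 1.7, 0.4, 1.8 → max 1.8
Small regrets: 0.9, 1.0, 0.7, 0.0, 0.5 → max 1.0
Medium regrets: 0.7, 0.0, 1.7, 0.7, 0.0 → max 1.7
Large regrets: 1.3, 0.9, 1.6, 0.9, 0.7 → max 1.6
Huge regrets: 0.0, 0.3, 0.0, 0.4, 0.8 → max 0.8
Max regrets: 0.4, 1.3, 0.8, 1.7, 0.8 → max 1.7
Smallest max regret = 0.8 → Huge.

Huge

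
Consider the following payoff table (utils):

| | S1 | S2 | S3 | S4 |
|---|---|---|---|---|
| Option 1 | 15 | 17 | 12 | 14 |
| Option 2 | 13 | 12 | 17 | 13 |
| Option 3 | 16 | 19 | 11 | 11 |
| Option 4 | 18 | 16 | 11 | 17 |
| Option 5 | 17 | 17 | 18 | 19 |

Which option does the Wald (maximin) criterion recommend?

Row minima: Option 1=12, Option 2=12, Option 3=11, Option 4=11, Option 5=17
Best worst-case = 17 → Option 5.

Option 5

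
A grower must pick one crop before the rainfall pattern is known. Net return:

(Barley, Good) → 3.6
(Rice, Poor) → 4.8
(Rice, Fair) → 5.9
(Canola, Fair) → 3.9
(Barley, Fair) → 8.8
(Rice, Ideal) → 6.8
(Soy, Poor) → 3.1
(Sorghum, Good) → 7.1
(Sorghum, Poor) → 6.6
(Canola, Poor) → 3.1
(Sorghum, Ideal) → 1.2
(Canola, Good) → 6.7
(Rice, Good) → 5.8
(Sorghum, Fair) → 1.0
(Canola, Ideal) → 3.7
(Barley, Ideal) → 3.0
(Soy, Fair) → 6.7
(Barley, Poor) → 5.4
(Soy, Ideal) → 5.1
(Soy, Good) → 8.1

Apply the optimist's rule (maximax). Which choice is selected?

Row maxima: Canola=6.7, Soy=8.1, Rice=6.8, Barley=8.8, Sorghum=7.1
Best best-case = 8.8 → Barley.

Barley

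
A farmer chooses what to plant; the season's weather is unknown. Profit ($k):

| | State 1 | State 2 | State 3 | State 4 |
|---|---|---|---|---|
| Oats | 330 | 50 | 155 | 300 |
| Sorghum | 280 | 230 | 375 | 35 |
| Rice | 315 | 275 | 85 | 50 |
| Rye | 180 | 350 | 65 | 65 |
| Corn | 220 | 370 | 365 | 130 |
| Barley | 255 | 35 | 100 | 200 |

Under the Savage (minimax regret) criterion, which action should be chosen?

Corn

Column bests: State 1=330, State 2=370, State 3=375, State 4=300.
Oats regrets: 0, 320, 220, 0 → max 320
Sorghum regrets: 50, 140, 0, 265 → max 265
Rice regrets: 15, 95, 290, 250 → max 290
Rye regrets: 150, 20, 310, 235 → max 310
Corn regrets: 110, 0, 10, 170 → max 170
Barley regrets: 75, 335, 275, 100 → max 335
Smallest max regret = 170 → Corn.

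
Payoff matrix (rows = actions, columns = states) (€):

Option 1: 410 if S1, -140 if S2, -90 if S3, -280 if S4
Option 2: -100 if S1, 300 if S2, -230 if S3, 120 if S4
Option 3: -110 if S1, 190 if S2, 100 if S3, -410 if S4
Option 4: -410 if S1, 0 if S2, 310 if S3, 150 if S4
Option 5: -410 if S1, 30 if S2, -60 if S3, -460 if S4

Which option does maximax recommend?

Row maxima: Option 1=410, Option 2=300, Option 3=190, Option 4=310, Option 5=30
Best best-case = 410 → Option 1.

Option 1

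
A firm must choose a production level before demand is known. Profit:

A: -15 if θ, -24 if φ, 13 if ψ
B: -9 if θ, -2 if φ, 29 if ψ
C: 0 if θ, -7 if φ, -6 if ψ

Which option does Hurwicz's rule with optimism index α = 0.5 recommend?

A: 0.5·13 + 0.5·(-24) = -5.5
B: 0.5·29 + 0.5·(-9) = 10
C: 0.5·0 + 0.5·(-7) = -3.5
Highest Hurwicz score = 10 → B.

B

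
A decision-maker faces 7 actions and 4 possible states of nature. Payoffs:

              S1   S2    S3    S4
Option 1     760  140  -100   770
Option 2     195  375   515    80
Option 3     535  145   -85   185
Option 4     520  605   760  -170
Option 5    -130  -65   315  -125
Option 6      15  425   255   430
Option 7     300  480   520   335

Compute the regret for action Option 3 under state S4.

Best payoff under S4 is 770.
Regret = 770 − 185 = 585.

585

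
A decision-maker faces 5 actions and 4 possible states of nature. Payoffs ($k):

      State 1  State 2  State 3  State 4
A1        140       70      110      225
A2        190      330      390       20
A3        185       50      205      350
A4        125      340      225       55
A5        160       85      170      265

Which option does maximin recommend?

Row minima: A1=70, A2=20, A3=50, A4=55, A5=85
Best worst-case = 85 → A5.

A5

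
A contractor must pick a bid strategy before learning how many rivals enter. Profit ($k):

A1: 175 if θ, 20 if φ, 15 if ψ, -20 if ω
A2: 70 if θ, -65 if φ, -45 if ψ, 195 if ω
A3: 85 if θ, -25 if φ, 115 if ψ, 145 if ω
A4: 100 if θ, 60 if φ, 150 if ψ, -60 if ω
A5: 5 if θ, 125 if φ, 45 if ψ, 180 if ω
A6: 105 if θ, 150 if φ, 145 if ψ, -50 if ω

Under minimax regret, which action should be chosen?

Column bests: θ=175, φ=150, ψ=150, ω=195.
A1 regrets: 0, 130, 135, 215 → max 215
A2 regrets: 105, 215, 195, 0 → max 215
A3 regrets: 90, 175, 35, 50 → max 175
A4 regrets: 75, 90, 0, 255 → max 255
A5 regrets: 170, 25, 105, 15 → max 170
A6 regrets: 70, 0, 5, 245 → max 245
Smallest max regret = 170 → A5.

A5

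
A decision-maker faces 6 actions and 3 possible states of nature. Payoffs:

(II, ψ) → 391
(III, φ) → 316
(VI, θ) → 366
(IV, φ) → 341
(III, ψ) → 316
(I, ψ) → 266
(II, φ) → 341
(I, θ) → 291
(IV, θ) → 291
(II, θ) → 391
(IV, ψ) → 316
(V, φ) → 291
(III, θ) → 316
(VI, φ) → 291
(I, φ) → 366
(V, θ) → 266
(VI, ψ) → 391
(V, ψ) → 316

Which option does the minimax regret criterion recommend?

Column bests: θ=391, φ=366, ψ=391.
I regrets: 100, 0, 125 → max 125
II regrets: 0, 25, 0 → max 25
III regrets: 75, 50, 75 → max 75
IV regrets: 100, 25, 75 → max 100
V regrets: 125, 75, 75 → max 125
VI regrets: 25, 75, 0 → max 75
Smallest max regret = 25 → II.

II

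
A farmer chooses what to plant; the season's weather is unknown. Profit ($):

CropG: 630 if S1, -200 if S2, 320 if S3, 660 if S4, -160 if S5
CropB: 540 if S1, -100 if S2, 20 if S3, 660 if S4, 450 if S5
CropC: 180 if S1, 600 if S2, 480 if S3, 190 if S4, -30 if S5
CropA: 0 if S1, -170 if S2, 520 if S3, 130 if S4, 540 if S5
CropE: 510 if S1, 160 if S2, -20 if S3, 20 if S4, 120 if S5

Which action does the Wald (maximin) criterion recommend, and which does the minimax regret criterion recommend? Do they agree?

Row minima: CropG=-200, CropB=-100, CropC=-30, CropA=-170, CropE=-20
Best worst-case = -20 → CropE.
Column bests: S1=630, S2=600, S3=520, S4=660, S5=540.
CropG regrets: 0, 800, 200, 0, 700 → max 800
CropB regrets: 90, 700, 500, 0, 90 → max 700
CropC regrets: 450, 0, 40, 470, 570 → max 570
CropA regrets: 630, 770, 0, 530, 0 → max 770
CropE regrets: 120, 440, 540, 640, 420 → max 640
Smallest max regret = 570 → CropC.

maximin → CropE; minimax regret → CropC (disagree)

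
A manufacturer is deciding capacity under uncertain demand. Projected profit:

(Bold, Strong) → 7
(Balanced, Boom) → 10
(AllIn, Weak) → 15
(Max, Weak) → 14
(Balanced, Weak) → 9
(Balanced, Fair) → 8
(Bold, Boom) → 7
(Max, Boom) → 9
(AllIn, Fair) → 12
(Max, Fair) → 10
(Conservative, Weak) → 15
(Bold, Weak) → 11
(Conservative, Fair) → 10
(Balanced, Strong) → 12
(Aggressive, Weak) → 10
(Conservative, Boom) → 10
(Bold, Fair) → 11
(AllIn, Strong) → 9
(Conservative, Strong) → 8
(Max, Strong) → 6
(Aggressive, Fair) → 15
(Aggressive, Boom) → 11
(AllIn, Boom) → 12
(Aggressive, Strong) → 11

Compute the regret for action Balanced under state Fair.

7

Best payoff under Fair is 15.
Regret = 15 − 8 = 7.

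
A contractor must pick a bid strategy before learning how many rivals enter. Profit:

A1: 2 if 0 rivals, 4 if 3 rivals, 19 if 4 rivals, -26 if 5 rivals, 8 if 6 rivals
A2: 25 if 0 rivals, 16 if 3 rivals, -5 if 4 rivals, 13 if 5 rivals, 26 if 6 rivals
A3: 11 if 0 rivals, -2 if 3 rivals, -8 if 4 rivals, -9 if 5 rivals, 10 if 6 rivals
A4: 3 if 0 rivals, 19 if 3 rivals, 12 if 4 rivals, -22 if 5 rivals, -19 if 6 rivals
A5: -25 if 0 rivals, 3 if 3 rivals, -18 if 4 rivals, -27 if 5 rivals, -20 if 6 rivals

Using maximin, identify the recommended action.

A2

Row minima: A1=-26, A2=-5, A3=-9, A4=-22, A5=-27
Best worst-case = -5 → A2.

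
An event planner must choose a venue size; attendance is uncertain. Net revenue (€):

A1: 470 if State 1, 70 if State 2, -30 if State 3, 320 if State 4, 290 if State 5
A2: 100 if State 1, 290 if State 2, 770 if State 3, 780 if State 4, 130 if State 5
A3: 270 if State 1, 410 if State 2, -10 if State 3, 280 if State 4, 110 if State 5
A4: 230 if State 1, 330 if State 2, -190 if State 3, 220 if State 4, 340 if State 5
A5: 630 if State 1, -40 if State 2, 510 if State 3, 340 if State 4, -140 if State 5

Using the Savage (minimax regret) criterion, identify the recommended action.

Column bests: State 1=630, State 2=410, State 3=770, State 4=780, State 5=340.
A1 regrets: 160, 340, 800, 460, 50 → max 800
A2 regrets: 530, 120, 0, 0, 210 → max 530
A3 regrets: 360, 0, 780, 500, 230 → max 780
A4 regrets: 400, 80, 960, 560, 0 → max 960
A5 regrets: 0, 450, 260, 440, 480 → max 480
Smallest max regret = 480 → A5.

A5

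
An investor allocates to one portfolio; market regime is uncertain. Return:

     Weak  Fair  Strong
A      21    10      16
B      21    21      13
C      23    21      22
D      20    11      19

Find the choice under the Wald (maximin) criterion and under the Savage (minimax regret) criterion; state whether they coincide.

maximin → C; minimax regret → C (agree)

Row minima: A=10, B=13, C=21, D=11
Best worst-case = 21 → C.
Column bests: Weak=23, Fair=21, Strong=22.
A regrets: 2, 11, 6 → max 11
B regrets: 2, 0, 9 → max 9
C regrets: 0, 0, 0 → max 0
D regrets: 3, 10, 3 → max 10
Smallest max regret = 0 → C.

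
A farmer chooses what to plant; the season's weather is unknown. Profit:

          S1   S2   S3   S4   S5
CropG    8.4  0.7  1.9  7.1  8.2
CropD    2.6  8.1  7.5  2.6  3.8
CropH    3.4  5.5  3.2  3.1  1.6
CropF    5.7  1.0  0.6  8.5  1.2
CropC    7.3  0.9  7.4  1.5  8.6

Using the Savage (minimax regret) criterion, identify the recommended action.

CropD

Column bests: S1=8.4, S2=8.1, S3=7.5, S4=8.5, S5=8.6.
CropG regrets: 0.0, 7.4, 5.6, 1.4, 0.4 → max 7.4
CropD regrets: 5.8, 0.0, 0.0, 5.9, 4.8 → max 5.9
CropH regrets: 5.0, 2.6, 4.3, 5.4, 7.0 → max 7.0
CropF regrets: 2.7, 7.1, 6.9, 0.0, 7.4 → max 7.4
CropC regrets: 1.1, 7.2, 0.1, 7.0, 0.0 → max 7.2
Smallest max regret = 5.9 → CropD.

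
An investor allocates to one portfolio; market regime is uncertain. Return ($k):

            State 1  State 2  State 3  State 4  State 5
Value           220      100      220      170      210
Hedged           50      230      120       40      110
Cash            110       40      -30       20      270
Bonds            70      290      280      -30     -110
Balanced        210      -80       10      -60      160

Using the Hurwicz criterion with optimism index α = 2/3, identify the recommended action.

Value

Value: 2/3·220 + 1/3·100 = 180
Hedged: 2/3·230 + 1/3·40 = 500/3
Cash: 2/3·270 + 1/3·(-30) = 170
Bonds: 2/3·290 + 1/3·(-110) = 470/3
Balanced: 2/3·210 + 1/3·(-80) = 340/3
Highest Hurwicz score = 180 → Value.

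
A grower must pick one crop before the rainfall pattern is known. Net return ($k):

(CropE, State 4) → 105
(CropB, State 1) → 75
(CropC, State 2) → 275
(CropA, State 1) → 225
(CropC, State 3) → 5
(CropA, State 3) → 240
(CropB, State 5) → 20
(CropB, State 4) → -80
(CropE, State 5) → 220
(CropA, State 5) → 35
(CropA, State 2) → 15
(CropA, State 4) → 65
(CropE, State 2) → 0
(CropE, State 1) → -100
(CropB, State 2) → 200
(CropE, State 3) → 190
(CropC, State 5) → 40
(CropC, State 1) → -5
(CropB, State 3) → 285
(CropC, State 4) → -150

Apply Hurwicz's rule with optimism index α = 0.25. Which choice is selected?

CropC: 0.25·275 + 0.75·(-150) = -43.75
CropA: 0.25·240 + 0.75·15 = 71.25
CropE: 0.25·220 + 0.75·(-100) = -20
CropB: 0.25·285 + 0.75·(-80) = 11.25
Highest Hurwicz score = 71.25 → CropA.

CropA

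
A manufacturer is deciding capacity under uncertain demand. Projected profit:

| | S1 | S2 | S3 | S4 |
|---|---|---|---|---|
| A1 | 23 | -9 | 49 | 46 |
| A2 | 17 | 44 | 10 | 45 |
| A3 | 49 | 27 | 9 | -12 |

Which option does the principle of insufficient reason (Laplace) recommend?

A2

Row averages: A1=27.25, A2=29, A3=18.25
Highest average = 29 → A2.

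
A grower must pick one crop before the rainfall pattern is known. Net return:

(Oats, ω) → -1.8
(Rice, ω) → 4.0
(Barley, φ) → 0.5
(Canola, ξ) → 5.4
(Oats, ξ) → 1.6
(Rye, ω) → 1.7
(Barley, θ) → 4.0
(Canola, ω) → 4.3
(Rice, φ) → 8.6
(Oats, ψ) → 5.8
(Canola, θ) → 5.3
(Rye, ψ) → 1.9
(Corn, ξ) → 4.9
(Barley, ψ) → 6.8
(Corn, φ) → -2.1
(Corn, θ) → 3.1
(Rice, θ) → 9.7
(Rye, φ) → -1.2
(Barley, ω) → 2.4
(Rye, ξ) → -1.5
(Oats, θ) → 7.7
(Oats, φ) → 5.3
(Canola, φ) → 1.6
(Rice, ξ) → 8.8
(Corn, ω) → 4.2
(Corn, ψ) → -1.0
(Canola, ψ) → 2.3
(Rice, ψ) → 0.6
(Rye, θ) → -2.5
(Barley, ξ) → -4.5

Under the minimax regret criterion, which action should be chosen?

Rice

Column bests: θ=9.7, φ=8.6, ψ=6.8, ω=4.3, ξ=8.8.
Canola regrets: 4.4, 7.0, 4.5, 0.0, 3.4 → max 7.0
Rice regrets: 0.0, 0.0, 6.2, 0.3, 0.0 → max 6.2
Barley regrets: 5.7, 8.1, 0.0, 1.9, 13.3 → max 13.3
Rye regrets: 12.2, 9.8, 4.9, 2.6, 10.3 → max 12.2
Oats regrets: 2.0, 3.3, 1.0, 6.1, 7.2 → max 7.2
Corn regrets: 6.6, 10.7, 7.8, 0.1, 3.9 → max 10.7
Smallest max regret = 6.2 → Rice.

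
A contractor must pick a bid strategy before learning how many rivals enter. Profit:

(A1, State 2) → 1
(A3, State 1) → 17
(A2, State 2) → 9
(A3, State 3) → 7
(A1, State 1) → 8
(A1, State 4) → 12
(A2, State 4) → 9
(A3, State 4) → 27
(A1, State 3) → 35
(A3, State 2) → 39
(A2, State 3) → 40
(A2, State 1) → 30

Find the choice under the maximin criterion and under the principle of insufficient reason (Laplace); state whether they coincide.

Row minima: A1=1, A2=9, A3=7
Best worst-case = 9 → A2.
Row averages: A1=14, A2=22, A3=22.5
Highest average = 22.5 → A3.

maximin → A2; laplace → A3 (disagree)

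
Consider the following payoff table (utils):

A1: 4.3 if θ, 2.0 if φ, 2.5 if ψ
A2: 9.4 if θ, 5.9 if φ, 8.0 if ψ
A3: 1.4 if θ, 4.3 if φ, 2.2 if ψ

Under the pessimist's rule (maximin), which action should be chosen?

A2

Row minima: A1=2.0, A2=5.9, A3=1.4
Best worst-case = 5.9 → A2.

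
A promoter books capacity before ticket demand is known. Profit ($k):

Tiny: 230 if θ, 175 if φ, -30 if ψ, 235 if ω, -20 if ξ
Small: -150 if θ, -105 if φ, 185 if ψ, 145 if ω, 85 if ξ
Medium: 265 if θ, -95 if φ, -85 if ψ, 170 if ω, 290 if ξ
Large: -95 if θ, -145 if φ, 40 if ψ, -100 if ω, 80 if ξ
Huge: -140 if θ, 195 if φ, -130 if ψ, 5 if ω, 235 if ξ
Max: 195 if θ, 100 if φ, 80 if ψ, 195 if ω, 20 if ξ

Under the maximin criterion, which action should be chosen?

Row minima: Tiny=-30, Small=-150, Medium=-95, Large=-145, Huge=-140, Max=20
Best worst-case = 20 → Max.

Max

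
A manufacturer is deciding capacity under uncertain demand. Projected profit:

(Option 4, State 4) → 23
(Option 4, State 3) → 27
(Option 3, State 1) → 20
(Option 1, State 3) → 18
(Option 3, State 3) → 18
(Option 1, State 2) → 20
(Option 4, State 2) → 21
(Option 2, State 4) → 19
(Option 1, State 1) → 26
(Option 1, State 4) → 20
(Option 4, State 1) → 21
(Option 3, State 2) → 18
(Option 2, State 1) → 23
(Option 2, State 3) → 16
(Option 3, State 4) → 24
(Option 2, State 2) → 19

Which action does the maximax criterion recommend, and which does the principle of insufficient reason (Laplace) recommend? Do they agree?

maximax → Option 4; laplace → Option 4 (agree)

Row maxima: Option 1=26, Option 2=23, Option 3=24, Option 4=27
Best best-case = 27 → Option 4.
Row averages: Option 1=21, Option 2=19.25, Option 3=20, Option 4=23
Highest average = 23 → Option 4.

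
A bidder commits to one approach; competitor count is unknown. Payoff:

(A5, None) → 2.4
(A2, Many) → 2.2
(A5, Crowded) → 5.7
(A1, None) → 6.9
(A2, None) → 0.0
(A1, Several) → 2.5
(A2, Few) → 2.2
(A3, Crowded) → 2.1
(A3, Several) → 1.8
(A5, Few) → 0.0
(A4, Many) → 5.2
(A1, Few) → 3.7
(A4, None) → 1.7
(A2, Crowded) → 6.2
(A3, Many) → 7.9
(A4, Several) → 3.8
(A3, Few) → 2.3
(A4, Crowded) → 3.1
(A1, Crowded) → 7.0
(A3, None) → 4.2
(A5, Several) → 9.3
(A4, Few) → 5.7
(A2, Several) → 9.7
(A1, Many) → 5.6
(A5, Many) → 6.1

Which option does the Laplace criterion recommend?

Row averages: A1=5.14, A2=4.06, A3=3.66, A4=3.9, A5=4.7
Highest average = 5.14 → A1.

A1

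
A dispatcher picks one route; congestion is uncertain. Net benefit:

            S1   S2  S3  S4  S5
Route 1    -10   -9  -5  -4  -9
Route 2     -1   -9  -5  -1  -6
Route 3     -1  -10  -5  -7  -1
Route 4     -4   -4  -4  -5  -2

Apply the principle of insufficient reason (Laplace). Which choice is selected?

Route 4

Row averages: Route 1=-7.4, Route 2=-4.4, Route 3=-4.8, Route 4=-3.8
Highest average = -3.8 → Route 4.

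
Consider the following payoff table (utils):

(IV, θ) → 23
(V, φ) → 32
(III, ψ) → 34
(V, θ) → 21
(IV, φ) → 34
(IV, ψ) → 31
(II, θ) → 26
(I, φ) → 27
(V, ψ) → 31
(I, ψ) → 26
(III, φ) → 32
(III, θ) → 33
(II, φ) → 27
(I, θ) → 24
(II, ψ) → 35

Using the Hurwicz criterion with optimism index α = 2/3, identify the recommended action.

III

I: 2/3·27 + 1/3·24 = 26
II: 2/3·35 + 1/3·26 = 32
III: 2/3·34 + 1/3·32 = 100/3
IV: 2/3·34 + 1/3·23 = 91/3
V: 2/3·32 + 1/3·21 = 85/3
Highest Hurwicz score = 100/3 → III.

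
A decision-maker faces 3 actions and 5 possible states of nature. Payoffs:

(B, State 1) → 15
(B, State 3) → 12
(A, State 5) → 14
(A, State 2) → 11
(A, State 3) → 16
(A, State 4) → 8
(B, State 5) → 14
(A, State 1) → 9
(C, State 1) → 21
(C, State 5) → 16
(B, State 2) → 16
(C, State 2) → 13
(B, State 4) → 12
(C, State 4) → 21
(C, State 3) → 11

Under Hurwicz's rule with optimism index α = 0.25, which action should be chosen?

C

A: 0.25·16 + 0.75·8 = 10
B: 0.25·16 + 0.75·12 = 13
C: 0.25·21 + 0.75·11 = 13.5
Highest Hurwicz score = 13.5 → C.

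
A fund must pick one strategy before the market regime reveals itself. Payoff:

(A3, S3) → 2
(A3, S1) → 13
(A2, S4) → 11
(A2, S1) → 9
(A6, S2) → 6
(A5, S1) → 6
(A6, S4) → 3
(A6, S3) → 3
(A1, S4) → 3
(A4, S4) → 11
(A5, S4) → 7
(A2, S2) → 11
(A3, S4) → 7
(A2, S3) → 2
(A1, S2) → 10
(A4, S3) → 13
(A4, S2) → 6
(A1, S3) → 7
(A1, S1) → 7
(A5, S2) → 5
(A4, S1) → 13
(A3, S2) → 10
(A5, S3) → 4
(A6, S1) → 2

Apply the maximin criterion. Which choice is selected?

A4

Row minima: A1=3, A2=2, A3=2, A4=6, A5=4, A6=2
Best worst-case = 6 → A4.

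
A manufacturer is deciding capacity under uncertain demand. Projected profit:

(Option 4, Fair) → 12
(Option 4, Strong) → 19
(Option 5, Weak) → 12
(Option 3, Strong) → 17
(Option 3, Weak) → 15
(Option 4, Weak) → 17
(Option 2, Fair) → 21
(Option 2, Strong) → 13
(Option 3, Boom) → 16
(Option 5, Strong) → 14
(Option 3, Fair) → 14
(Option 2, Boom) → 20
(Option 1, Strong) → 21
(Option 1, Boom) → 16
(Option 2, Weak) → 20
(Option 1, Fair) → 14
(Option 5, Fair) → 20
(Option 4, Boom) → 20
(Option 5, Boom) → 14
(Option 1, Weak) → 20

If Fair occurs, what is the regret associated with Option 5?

1

Best payoff under Fair is 21.
Regret = 21 − 20 = 1.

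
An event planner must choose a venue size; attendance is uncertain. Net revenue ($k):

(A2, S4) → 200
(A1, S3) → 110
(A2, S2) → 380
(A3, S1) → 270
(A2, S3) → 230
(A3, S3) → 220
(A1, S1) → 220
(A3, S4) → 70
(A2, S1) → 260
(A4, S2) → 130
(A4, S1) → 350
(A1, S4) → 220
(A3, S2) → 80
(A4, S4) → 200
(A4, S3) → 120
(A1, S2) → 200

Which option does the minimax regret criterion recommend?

A2

Column bests: S1=350, S2=380, S3=230, S4=220.
A1 regrets: 130, 180, 120, 0 → max 180
A2 regrets: 90, 0, 0, 20 → max 90
A3 regrets: 80, 300, 10, 150 → max 300
A4 regrets: 0, 250, 110, 20 → max 250
Smallest max regret = 90 → A2.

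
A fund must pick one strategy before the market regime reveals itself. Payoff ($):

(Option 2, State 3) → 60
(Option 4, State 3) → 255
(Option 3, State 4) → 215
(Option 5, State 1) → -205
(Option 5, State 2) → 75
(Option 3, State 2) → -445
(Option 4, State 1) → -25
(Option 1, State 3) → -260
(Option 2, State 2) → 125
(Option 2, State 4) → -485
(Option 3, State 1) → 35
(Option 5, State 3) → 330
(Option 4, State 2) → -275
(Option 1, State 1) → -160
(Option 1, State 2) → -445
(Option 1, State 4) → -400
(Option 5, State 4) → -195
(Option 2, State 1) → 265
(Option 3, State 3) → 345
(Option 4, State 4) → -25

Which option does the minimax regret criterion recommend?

Column bests: State 1=265, State 2=125, State 3=345, State 4=215.
Option 1 regrets: 425, 570, 605, 615 → max 615
Option 2 regrets: 0, 0, 285, 700 → max 700
Option 3 regrets: 230, 570, 0, 0 → max 570
Option 4 regrets: 290, 400, 90, 240 → max 400
Option 5 regrets: 470, 50, 15, 410 → max 470
Smallest max regret = 400 → Option 4.

Option 4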